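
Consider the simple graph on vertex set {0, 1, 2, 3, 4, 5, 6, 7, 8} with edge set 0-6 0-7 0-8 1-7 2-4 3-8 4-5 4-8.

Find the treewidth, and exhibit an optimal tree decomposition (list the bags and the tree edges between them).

The largest bag has 2 vertices, giving width 1; this decomposition certifies tw(G) ≤ 1. Since G has at least one edge (e.g. 5–4), it is not an edgeless graph, so tw(G) ≥ 1. Hence tw(G) = 1 exactly.

Treewidth 1.
One optimal decomposition is:
Bags: B1 = {4, 5}  B2 = {4, 8}  B3 = {0, 8}  B4 = {0, 7}  B5 = {0, 6}  B6 = {3, 8}  B7 = {1, 7}  B8 = {2, 4}
Tree: B1–B2, B2–B3, B3–B4, B4–B5, B2–B6, B4–B7, B2–B8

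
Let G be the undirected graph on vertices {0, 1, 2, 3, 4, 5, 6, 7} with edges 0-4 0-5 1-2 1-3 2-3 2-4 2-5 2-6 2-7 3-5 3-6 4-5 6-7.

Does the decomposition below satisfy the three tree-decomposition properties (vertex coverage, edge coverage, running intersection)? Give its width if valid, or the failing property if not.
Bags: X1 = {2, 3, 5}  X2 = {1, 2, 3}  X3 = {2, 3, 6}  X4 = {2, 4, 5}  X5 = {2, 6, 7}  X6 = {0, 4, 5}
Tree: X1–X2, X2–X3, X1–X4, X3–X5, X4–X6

Yes; width 2.

Every vertex of G appears in some bag (union = {0, 1, 2, 3, 4, 5, 6, 7}); every edge is covered by a bag; and for each vertex v the set of bags containing v is connected in the bag tree. The decomposition is therefore valid. The largest bag has 3 vertices, so the width is 2.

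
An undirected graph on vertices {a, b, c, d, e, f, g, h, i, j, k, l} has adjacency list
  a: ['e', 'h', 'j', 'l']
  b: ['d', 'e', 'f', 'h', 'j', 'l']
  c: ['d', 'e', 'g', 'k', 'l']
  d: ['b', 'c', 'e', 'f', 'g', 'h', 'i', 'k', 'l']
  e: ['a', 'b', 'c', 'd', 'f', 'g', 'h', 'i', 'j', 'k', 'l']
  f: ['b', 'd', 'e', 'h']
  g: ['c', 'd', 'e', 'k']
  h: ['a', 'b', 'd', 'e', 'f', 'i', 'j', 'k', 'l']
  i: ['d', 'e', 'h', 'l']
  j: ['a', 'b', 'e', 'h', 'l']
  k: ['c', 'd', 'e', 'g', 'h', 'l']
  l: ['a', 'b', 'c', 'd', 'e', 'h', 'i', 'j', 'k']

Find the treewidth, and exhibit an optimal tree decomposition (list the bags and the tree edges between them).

Treewidth 4.
Bags: B1 = {b, d, e, h, l}  B2 = {b, d, e, f, h}  B3 = {b, e, h, j, l}  B4 = {d, e, h, k, l}  B5 = {c, d, e, k, l}  B6 = {c, d, e, g, k}  B7 = {d, e, h, i, l}  B8 = {a, e, h, j, l}
Tree: B1–B2, B1–B3, B1–B4, B4–B5, B5–B6, B1–B7, B3–B8

The largest bag has 5 vertices, giving width 4; this decomposition certifies tw(G) ≤ 4. Conversely, {c, d, e, g, k} is a clique of size 5, and the vertices of any clique must share a bag in every tree decomposition; so some bag has ≥ 5 vertices and tw(G) ≥ 4. The upper and lower bounds meet at 4, so that is the treewidth.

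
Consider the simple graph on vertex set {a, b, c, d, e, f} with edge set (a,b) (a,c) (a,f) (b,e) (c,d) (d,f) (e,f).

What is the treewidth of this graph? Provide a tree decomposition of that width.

Every bag has size at most 3, so the width is 3 − 1 = 2 and tw(G) ≤ 2. For the lower bound, G contains the cycle d–c–a–f–d, so G is not a forest; only forests have treewidth ≤ 1, hence tw(G) ≥ 2. Hence tw(G) = 2 exactly.

Treewidth 2.
One such decomposition:
Bags: B1 = {c, d, f}  B2 = {a, c, f}  B3 = {a, e, f}  B4 = {a, b, e}
Tree: B1–B2, B2–B3, B3–B4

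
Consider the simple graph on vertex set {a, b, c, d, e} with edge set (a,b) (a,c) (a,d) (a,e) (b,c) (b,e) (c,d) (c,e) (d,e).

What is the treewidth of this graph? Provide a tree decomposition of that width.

Every bag has size at most 4, so the width is 4 − 1 = 3 and tw(G) ≤ 3. On the other hand G contains the 4-clique {a, c, d, e}. A clique must lie in a single bag of any decomposition, so no decomposition can have width below 3. Combining the bounds, tw(G) = 3.

Treewidth 3.
Bags: B1 = {a, c, d, e}  B2 = {a, b, c, e}
Tree: B1–B2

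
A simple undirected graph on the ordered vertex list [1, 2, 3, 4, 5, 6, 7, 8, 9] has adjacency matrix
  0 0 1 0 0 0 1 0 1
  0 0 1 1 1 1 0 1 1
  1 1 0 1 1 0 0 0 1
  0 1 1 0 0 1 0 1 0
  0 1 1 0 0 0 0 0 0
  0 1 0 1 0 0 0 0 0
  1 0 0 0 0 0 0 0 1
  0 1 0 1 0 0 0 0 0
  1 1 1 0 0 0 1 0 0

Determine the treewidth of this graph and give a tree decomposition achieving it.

The largest bag has 3 vertices, giving width 2; this decomposition certifies tw(G) ≤ 2. For the lower bound, the 3 vertices {1, 3, 9} are pairwise adjacent, and any tree decomposition puts a clique entirely inside one bag — forcing width ≥ 2. Combining the bounds, tw(G) = 2.

Treewidth 2.
One optimal decomposition is:
Bags: B1 = {2, 3, 9}  B2 = {2, 3, 4}  B3 = {1, 3, 9}  B4 = {2, 4, 6}  B5 = {2, 3, 5}  B6 = {1, 7, 9}  B7 = {2, 4, 8}
Tree: B1–B2, B1–B3, B2–B4, B2–B5, B3–B6, B2–B7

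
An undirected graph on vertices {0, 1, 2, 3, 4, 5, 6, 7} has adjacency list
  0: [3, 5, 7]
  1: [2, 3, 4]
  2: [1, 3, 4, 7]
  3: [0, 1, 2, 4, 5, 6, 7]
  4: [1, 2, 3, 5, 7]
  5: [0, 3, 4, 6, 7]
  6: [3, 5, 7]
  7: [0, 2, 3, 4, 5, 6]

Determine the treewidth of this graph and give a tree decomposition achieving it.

Every bag has size at most 4, so the width is 4 − 1 = 3 and tw(G) ≤ 3. Conversely, {1, 2, 3, 4} is a clique of size 4, and the vertices of any clique must share a bag in every tree decomposition; so some bag has ≥ 4 vertices and tw(G) ≥ 3. Combining the bounds, tw(G) = 3.

Treewidth 3.
One optimal decomposition is:
Bags: B1 = {3, 4, 5, 7}  B2 = {2, 3, 4, 7}  B3 = {0, 3, 5, 7}  B4 = {3, 5, 6, 7}  B5 = {1, 2, 3, 4}
Tree: B1–B2, B1–B3, B3–B4, B2–B5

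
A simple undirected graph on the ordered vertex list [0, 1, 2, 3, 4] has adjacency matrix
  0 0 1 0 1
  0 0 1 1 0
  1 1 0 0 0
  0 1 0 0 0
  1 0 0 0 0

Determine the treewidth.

1

A width-1 tree decomposition is:
Bags: B1 = {0, 4}  B2 = {0, 2}  B3 = {1, 2}  B4 = {1, 3}
Tree: B1–B2, B2–B3, B3–B4
Each bag holds 2 vertices, so the decomposition has width 1, which upper-bounds the treewidth. G has an edge, so its treewidth is at least 1. Therefore the treewidth is 1.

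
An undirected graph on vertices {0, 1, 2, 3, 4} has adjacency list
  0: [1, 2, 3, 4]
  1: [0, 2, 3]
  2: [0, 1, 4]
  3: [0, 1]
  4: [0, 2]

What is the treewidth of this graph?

2

A width-2 tree decomposition is:
Bags: B1 = {0, 2, 4}  B2 = {0, 1, 2}  B3 = {0, 1, 3}
Tree: B1–B2, B2–B3
Every bag has size at most 3, so the width is 3 − 1 = 2 and tw(G) ≤ 2. On the other hand G contains the 3-clique {0, 1, 2}. A clique must lie in a single bag of any decomposition, so no decomposition can have width below 2. Hence tw(G) = 2 exactly.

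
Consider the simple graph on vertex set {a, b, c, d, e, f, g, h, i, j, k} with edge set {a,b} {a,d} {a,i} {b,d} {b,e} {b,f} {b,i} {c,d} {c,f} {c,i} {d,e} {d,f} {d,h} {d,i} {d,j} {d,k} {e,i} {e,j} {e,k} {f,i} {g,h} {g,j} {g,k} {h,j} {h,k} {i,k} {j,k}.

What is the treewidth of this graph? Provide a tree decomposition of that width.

Each bag holds 4 vertices, so the decomposition has width 3, which upper-bounds the treewidth. For the lower bound, the 4 vertices {d, e, j, k} are pairwise adjacent, and any tree decomposition puts a clique entirely inside one bag — forcing width ≥ 3. Combining the bounds, tw(G) = 3.

Treewidth 3.
One optimal decomposition is:
Bags: B1 = {d, e, i, k}  B2 = {b, d, e, i}  B3 = {b, d, f, i}  B4 = {d, e, j, k}  B5 = {d, h, j, k}  B6 = {g, h, j, k}  B7 = {c, d, f, i}  B8 = {a, b, d, i}
Tree: B1–B2, B2–B3, B1–B4, B4–B5, B5–B6, B3–B7, B3–B8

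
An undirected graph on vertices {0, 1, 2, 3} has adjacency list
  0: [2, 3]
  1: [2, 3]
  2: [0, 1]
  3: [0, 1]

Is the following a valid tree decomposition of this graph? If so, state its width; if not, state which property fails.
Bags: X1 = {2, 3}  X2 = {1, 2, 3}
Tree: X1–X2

No — vertex 0 appears in no bag.

A tree decomposition must satisfy three properties: every vertex lies in some bag; for every edge, both endpoints lie together in some bag; and for every vertex, the bags containing it form a connected subtree. Here vertex 0 appears in no bag, so the decomposition is invalid.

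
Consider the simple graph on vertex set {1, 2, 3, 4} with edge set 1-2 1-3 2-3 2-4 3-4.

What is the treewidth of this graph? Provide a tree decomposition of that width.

Treewidth 2.
One optimal decomposition is:
Bags: B1 = {2, 3, 4}  B2 = {1, 2, 3}
Tree: B1–B2

Each bag holds 3 vertices, so the decomposition has width 2, which upper-bounds the treewidth. For the lower bound, the 3 vertices {1, 2, 3} are pairwise adjacent, and any tree decomposition puts a clique entirely inside one bag — forcing width ≥ 2. Hence tw(G) = 2 exactly.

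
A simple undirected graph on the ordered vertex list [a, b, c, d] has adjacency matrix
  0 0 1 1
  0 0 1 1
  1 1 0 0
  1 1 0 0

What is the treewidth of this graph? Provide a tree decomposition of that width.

Treewidth 2.
Bags: B1 = {a, b, d}  B2 = {a, b, c}
Tree: B1–B2

Each bag holds 3 vertices, so the decomposition has width 2, which upper-bounds the treewidth. The edges a–d–b–c–a form a cycle, so G is not a tree and its treewidth is at least 2. Hence tw(G) = 2 exactly.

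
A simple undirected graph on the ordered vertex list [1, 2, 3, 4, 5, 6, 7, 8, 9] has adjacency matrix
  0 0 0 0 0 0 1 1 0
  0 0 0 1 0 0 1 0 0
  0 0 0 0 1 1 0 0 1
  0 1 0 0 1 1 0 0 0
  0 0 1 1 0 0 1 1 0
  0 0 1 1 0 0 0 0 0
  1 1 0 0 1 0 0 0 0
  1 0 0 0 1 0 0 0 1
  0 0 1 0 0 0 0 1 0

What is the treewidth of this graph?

3

A width-3 tree decomposition is:
Bags: B1 = {1, 3, 8, 9}  B2 = {1, 3, 5, 8}  B3 = {1, 3, 5, 7}  B4 = {3, 5, 6, 7}  B5 = {4, 5, 6, 7}  B6 = {2, 4, 6, 7}
Tree: B1–B2, B2–B3, B3–B4, B4–B5, B5–B6
Every bag has size at most 4, so the width is 4 − 1 = 3 and tw(G) ≤ 3. For the lower bound: the 4 vertex sets {1,8,9}, {3}, {5}, {2,4,6,7} are disjoint, each induces a connected subgraph, and every pair is joined by at least one edge of G. Contracting each set to a single vertex therefore yields K_{4} as a minor, and since treewidth is minor-monotone, tw(G) ≥ tw(K_{4}) = 3. Therefore the treewidth is 3.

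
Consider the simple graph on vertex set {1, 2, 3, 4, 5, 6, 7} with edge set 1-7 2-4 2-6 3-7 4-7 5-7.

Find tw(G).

A width-1 tree decomposition is:
Bags: B1 = {3, 7}  B2 = {1, 7}  B3 = {4, 7}  B4 = {2, 4}  B5 = {5, 7}  B6 = {2, 6}
Tree: B1–B2, B1–B3, B3–B4, B2–B5, B4–B6
Each bag holds 2 vertices, so the decomposition has width 1, which upper-bounds the treewidth. G has an edge, so its treewidth is at least 1. Combining the bounds, tw(G) = 1.

1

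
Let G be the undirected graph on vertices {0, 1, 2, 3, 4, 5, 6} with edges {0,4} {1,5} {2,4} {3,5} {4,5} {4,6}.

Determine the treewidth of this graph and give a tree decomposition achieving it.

Each bag holds 2 vertices, so the decomposition has width 1, which upper-bounds the treewidth. G has an edge, so its treewidth is at least 1. The upper and lower bounds meet at 1, so that is the treewidth.

Treewidth 1.
Bags: B1 = {4, 6}  B2 = {0, 4}  B3 = {4, 5}  B4 = {3, 5}  B5 = {2, 4}  B6 = {1, 5}
Tree: B1–B2, B2–B3, B3–B4, B2–B5, B4–B6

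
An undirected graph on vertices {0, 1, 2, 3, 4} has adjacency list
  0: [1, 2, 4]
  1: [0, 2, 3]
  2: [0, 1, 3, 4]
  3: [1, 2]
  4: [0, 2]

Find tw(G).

A width-2 tree decomposition is:
Bags: B1 = {0, 1, 2}  B2 = {1, 2, 3}  B3 = {0, 2, 4}
Tree: B1–B2, B1–B3
The largest bag has 3 vertices, giving width 2; this decomposition certifies tw(G) ≤ 2. On the other hand G contains the 3-clique {0, 1, 2}. A clique must lie in a single bag of any decomposition, so no decomposition can have width below 2. Combining the bounds, tw(G) = 2.

2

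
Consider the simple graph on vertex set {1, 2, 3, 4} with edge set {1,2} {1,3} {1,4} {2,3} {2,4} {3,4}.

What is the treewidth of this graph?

A width-3 tree decomposition is:
Bags: B1 = {1, 2, 3, 4}
Tree: (single bag)
With just one bag of size 4, the width is 4 − 1 = 3, so tw(G) ≤ 3. For the lower bound, the 4 vertices {1, 2, 3, 4} are pairwise adjacent, and any tree decomposition puts a clique entirely inside one bag — forcing width ≥ 3. The upper and lower bounds meet at 3, so that is the treewidth.

3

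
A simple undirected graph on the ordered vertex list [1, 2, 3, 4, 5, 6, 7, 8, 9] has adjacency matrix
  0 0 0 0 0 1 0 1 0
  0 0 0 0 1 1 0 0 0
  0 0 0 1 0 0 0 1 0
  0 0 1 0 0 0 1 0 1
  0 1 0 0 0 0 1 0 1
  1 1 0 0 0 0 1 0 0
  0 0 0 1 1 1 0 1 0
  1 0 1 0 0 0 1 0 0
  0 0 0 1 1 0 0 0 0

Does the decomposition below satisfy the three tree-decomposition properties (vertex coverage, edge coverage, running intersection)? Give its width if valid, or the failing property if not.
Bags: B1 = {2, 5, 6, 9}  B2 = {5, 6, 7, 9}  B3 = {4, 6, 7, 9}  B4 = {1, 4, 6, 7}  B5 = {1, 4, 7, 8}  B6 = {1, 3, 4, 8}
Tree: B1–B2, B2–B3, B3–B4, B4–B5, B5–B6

Vertex coverage: the bags together contain {1, 2, 3, 4, 5, 6, 7, 8, 9}, the full vertex set. Edge coverage: each edge of G has both endpoints in at least one bag. Running intersection: for every vertex, the bags containing it form a connected subtree. All three properties hold, so this is a valid tree decomposition of width max|bag| − 1 = 3, and hence tw(G) ≤ 3.

Yes; width 3.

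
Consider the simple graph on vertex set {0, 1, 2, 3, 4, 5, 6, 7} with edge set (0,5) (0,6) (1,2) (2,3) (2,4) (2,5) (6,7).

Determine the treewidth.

1

A width-1 tree decomposition is:
Bags: B1 = {1, 2}  B2 = {2, 5}  B3 = {2, 3}  B4 = {0, 5}  B5 = {0, 6}  B6 = {2, 4}  B7 = {6, 7}
Tree: B1–B2, B2–B3, B2–B4, B4–B5, B3–B6, B5–B7
Every bag has size at most 2, so the width is 2 − 1 = 1 and tw(G) ≤ 1. Since G has at least one edge (e.g. 1–2), it is not an edgeless graph, so tw(G) ≥ 1. Therefore the treewidth is 1.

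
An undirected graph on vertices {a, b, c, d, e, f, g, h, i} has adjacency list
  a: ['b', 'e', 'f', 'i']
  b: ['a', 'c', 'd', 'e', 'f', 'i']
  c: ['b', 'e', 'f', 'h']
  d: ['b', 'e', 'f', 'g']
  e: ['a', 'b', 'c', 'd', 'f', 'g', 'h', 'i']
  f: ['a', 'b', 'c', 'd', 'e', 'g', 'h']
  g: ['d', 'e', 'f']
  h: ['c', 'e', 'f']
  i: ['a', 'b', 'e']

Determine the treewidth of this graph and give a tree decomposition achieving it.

Treewidth 3.
One such decomposition:
Bags: B1 = {b, d, e, f}  B2 = {b, c, e, f}  B3 = {d, e, f, g}  B4 = {c, e, f, h}  B5 = {a, b, e, f}  B6 = {a, b, e, i}
Tree: B1–B2, B1–B3, B2–B4, B2–B5, B5–B6

Each bag holds 4 vertices, so the decomposition has width 3, which upper-bounds the treewidth. On the other hand G contains the 4-clique {d, e, f, g}. A clique must lie in a single bag of any decomposition, so no decomposition can have width below 3. Combining the bounds, tw(G) = 3.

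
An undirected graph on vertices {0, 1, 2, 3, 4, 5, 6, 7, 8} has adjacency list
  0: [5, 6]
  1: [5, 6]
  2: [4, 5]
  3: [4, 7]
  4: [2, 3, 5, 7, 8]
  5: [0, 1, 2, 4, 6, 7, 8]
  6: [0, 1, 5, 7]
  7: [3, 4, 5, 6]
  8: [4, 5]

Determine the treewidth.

2

A width-2 tree decomposition is:
Bags: B1 = {4, 5, 8}  B2 = {4, 5, 7}  B3 = {2, 4, 5}  B4 = {5, 6, 7}  B5 = {1, 5, 6}  B6 = {0, 5, 6}  B7 = {3, 4, 7}
Tree: B1–B2, B2–B3, B2–B4, B4–B5, B5–B6, B2–B7
Each bag holds 3 vertices, so the decomposition has width 2, which upper-bounds the treewidth. Conversely, {3, 4, 7} is a clique of size 3, and the vertices of any clique must share a bag in every tree decomposition; so some bag has ≥ 3 vertices and tw(G) ≥ 2. The upper and lower bounds meet at 2, so that is the treewidth.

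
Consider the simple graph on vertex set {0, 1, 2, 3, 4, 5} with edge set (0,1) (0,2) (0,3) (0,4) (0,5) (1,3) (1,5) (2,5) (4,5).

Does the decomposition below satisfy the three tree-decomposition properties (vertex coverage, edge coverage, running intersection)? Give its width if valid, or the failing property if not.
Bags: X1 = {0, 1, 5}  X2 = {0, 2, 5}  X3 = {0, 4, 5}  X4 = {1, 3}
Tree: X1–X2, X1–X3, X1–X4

No — edge (0,3) lies in no bag.

A tree decomposition must satisfy three properties: every vertex lies in some bag; for every edge, both endpoints lie together in some bag; and for every vertex, the bags containing it form a connected subtree. Here edge (0,3) lies in no bag, so the decomposition is invalid.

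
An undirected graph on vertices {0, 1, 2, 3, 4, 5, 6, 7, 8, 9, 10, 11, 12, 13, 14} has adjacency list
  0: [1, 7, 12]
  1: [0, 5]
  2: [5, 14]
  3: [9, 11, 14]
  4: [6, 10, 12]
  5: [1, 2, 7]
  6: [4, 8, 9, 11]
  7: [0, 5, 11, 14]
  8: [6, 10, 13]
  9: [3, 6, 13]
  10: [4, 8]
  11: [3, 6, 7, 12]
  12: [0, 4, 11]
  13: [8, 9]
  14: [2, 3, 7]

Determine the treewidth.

3

A width-3 tree decomposition is:
Bags: B1 = {0, 1, 2, 5}  B2 = {0, 2, 5, 7}  B3 = {0, 2, 7, 14}  B4 = {0, 7, 12, 14}  B5 = {7, 11, 12, 14}  B6 = {3, 11, 12, 14}  B7 = {3, 4, 11, 12}  B8 = {3, 4, 6, 11}  B9 = {3, 4, 6, 9}  B10 = {4, 6, 9, 10}  B11 = {6, 8, 9, 10}  B12 = {8, 9, 10, 13}
Tree: B1–B2, B2–B3, B3–B4, B4–B5, B5–B6, B6–B7, B7–B8, B8–B9, B9–B10, B10–B11, B11–B12
The largest bag has 4 vertices, giving width 3; this decomposition certifies tw(G) ≤ 3. For the lower bound: the 4 vertex sets {1,2,5}, {0}, {7}, {3,11,12,14} are disjoint, each induces a connected subgraph, and every pair is joined by at least one edge of G. Contracting each set to a single vertex therefore yields K_{4} as a minor, and since treewidth is minor-monotone, tw(G) ≥ tw(K_{4}) = 3. Combining the bounds, tw(G) = 3.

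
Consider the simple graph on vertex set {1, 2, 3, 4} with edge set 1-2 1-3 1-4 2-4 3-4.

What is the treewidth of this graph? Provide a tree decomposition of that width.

Each bag holds 3 vertices, so the decomposition has width 2, which upper-bounds the treewidth. Conversely, {1, 2, 4} is a clique of size 3, and the vertices of any clique must share a bag in every tree decomposition; so some bag has ≥ 3 vertices and tw(G) ≥ 2. Therefore the treewidth is 2.

Treewidth 2.
One such decomposition:
Bags: B1 = {1, 3, 4}  B2 = {1, 2, 4}
Tree: B1–B2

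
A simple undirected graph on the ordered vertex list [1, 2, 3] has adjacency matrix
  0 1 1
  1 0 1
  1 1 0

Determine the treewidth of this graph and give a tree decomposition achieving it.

Treewidth 2.
Bags: B1 = {1, 2, 3}
Tree: (single bag)

With just one bag of size 3, the width is 3 − 1 = 2, so tw(G) ≤ 2. On the other hand G contains the 3-clique {1, 2, 3}. A clique must lie in a single bag of any decomposition, so no decomposition can have width below 2. Hence tw(G) = 2 exactly.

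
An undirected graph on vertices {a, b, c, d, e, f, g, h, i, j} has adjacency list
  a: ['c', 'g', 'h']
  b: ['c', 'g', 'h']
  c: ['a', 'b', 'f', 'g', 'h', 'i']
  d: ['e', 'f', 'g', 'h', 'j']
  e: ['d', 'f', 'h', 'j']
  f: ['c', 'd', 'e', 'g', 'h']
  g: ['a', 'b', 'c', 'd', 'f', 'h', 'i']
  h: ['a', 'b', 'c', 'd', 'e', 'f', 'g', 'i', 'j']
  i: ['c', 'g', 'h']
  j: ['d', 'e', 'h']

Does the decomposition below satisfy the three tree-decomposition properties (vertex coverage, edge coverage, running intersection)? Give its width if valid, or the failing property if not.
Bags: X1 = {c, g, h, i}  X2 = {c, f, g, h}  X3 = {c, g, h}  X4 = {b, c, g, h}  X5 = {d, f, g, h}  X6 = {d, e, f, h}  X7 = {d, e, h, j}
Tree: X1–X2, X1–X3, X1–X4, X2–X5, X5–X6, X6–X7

No — vertex a appears in no bag.

A tree decomposition must satisfy three properties: every vertex lies in some bag; for every edge, both endpoints lie together in some bag; and for every vertex, the bags containing it form a connected subtree. Here vertex a appears in no bag, so the decomposition is invalid.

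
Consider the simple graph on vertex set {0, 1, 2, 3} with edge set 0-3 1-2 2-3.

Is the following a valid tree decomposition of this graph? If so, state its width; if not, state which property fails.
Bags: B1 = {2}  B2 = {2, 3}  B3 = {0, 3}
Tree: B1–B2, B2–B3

A tree decomposition must satisfy three properties: every vertex lies in some bag; for every edge, both endpoints lie together in some bag; and for every vertex, the bags containing it form a connected subtree. Here vertex 1 appears in no bag, so the decomposition is invalid.

No — vertex 1 appears in no bag.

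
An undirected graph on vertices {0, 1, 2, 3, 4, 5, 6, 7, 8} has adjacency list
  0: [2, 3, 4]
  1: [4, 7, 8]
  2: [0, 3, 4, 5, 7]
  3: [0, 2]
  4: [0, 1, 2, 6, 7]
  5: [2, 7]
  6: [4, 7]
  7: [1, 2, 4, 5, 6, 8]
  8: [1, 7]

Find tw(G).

A width-2 tree decomposition is:
Bags: B1 = {2, 4, 7}  B2 = {1, 4, 7}  B3 = {1, 7, 8}  B4 = {0, 2, 4}  B5 = {0, 2, 3}  B6 = {4, 6, 7}  B7 = {2, 5, 7}
Tree: B1–B2, B2–B3, B1–B4, B4–B5, B2–B6, B1–B7
The largest bag has 3 vertices, giving width 2; this decomposition certifies tw(G) ≤ 2. On the other hand G contains the 3-clique {0, 2, 3}. A clique must lie in a single bag of any decomposition, so no decomposition can have width below 2. Combining the bounds, tw(G) = 2.

2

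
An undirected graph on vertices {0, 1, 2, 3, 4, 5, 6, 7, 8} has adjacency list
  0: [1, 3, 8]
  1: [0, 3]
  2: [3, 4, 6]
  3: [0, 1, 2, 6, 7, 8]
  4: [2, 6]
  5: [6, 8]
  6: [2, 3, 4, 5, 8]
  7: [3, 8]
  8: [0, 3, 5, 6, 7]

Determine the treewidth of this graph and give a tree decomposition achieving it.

The largest bag has 3 vertices, giving width 2; this decomposition certifies tw(G) ≤ 2. For the lower bound, the 3 vertices {0, 3, 8} are pairwise adjacent, and any tree decomposition puts a clique entirely inside one bag — forcing width ≥ 2. Hence tw(G) = 2 exactly.

Treewidth 2.
One optimal decomposition is:
Bags: B1 = {2, 3, 6}  B2 = {3, 6, 8}  B3 = {2, 4, 6}  B4 = {3, 7, 8}  B5 = {0, 3, 8}  B6 = {0, 1, 3}  B7 = {5, 6, 8}
Tree: B1–B2, B1–B3, B2–B4, B4–B5, B5–B6, B2–B7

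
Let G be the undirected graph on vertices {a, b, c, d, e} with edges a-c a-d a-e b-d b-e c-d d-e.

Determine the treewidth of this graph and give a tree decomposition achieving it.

Treewidth 2.
One such decomposition:
Bags: B1 = {a, d, e}  B2 = {b, d, e}  B3 = {a, c, d}
Tree: B1–B2, B1–B3

The largest bag has 3 vertices, giving width 2; this decomposition certifies tw(G) ≤ 2. Conversely, {a, d, e} is a clique of size 3, and the vertices of any clique must share a bag in every tree decomposition; so some bag has ≥ 3 vertices and tw(G) ≥ 2. Therefore the treewidth is 2.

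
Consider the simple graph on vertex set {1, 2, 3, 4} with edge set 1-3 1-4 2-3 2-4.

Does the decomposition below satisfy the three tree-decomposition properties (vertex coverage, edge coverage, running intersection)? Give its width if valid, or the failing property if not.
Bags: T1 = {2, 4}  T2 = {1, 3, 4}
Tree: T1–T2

A tree decomposition must satisfy three properties: every vertex lies in some bag; for every edge, both endpoints lie together in some bag; and for every vertex, the bags containing it form a connected subtree. Here edge (3,2) lies in no bag, so the decomposition is invalid.

No — edge (3,2) lies in no bag.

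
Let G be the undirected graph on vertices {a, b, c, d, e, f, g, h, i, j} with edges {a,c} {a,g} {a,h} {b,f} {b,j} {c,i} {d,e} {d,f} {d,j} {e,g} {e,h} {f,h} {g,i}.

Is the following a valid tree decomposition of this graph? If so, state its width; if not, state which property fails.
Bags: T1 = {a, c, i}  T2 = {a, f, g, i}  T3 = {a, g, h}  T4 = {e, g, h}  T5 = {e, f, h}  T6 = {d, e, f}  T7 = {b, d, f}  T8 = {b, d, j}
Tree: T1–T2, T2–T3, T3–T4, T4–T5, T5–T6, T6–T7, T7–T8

A tree decomposition must satisfy three properties: every vertex lies in some bag; for every edge, both endpoints lie together in some bag; and for every vertex, the bags containing it form a connected subtree. Here bags containing vertex f are not connected in the tree, so the decomposition is invalid.

No — bags containing vertex f are not connected in the tree.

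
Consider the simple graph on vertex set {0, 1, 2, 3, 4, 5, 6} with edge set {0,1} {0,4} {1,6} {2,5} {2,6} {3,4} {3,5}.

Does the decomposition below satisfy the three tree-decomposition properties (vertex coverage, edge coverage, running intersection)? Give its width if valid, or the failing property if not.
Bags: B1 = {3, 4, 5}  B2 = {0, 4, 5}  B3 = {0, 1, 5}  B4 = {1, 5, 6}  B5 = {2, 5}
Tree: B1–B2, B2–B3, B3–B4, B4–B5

A tree decomposition must satisfy three properties: every vertex lies in some bag; for every edge, both endpoints lie together in some bag; and for every vertex, the bags containing it form a connected subtree. Here edge (6,2) lies in no bag, so the decomposition is invalid.

No — edge (6,2) lies in no bag.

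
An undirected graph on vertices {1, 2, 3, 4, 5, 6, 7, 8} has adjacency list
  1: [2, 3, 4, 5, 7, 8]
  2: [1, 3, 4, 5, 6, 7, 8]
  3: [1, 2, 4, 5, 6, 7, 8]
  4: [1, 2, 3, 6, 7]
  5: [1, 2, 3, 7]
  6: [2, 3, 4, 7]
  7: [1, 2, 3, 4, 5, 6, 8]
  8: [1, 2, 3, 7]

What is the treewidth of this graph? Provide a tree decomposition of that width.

Treewidth 4.
One optimal decomposition is:
Bags: B1 = {2, 3, 4, 6, 7}  B2 = {1, 2, 3, 4, 7}  B3 = {1, 2, 3, 5, 7}  B4 = {1, 2, 3, 7, 8}
Tree: B1–B2, B2–B3, B3–B4

The largest bag has 5 vertices, giving width 4; this decomposition certifies tw(G) ≤ 4. On the other hand G contains the 5-clique {1, 2, 3, 7, 8}. A clique must lie in a single bag of any decomposition, so no decomposition can have width below 4. The upper and lower bounds meet at 4, so that is the treewidth.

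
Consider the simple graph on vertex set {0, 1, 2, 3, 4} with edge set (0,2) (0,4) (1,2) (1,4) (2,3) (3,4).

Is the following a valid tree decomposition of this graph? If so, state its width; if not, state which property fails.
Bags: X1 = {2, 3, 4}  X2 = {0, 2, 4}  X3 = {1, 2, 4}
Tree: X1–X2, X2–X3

Checking the three conditions: (i) the bags cover all of {0, 1, 2, 3, 4}; (ii) for each edge, some bag contains both endpoints; (iii) the bags containing any fixed vertex form a subtree. All hold, so the decomposition is valid with width 3 − 1 = 2.

Yes; width 2.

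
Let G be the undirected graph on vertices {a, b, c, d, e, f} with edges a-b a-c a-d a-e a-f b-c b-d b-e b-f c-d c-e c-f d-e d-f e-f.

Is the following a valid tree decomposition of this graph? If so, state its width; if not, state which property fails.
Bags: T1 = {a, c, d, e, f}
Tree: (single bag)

A tree decomposition must satisfy three properties: every vertex lies in some bag; for every edge, both endpoints lie together in some bag; and for every vertex, the bags containing it form a connected subtree. Here vertex b appears in no bag, so the decomposition is invalid.

No — vertex b appears in no bag.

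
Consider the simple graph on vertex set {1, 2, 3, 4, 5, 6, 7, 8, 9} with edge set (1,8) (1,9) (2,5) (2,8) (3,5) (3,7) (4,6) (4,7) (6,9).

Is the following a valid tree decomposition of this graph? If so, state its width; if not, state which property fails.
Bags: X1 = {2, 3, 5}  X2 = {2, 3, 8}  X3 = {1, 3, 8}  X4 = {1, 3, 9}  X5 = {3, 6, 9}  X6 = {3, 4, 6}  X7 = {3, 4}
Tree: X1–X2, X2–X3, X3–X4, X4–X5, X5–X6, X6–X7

A tree decomposition must satisfy three properties: every vertex lies in some bag; for every edge, both endpoints lie together in some bag; and for every vertex, the bags containing it form a connected subtree. Here vertex 7 appears in no bag, so the decomposition is invalid.

No — vertex 7 appears in no bag.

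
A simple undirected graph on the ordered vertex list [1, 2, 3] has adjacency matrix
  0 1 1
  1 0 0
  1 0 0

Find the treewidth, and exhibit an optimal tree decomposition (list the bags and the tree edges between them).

Treewidth 1.
Bags: B1 = {1, 2}  B2 = {1, 3}
Tree: B1–B2

Every bag has size at most 2, so the width is 2 − 1 = 1 and tw(G) ≤ 1. Since G has at least one edge (e.g. 2–1), it is not an edgeless graph, so tw(G) ≥ 1. Therefore the treewidth is 1.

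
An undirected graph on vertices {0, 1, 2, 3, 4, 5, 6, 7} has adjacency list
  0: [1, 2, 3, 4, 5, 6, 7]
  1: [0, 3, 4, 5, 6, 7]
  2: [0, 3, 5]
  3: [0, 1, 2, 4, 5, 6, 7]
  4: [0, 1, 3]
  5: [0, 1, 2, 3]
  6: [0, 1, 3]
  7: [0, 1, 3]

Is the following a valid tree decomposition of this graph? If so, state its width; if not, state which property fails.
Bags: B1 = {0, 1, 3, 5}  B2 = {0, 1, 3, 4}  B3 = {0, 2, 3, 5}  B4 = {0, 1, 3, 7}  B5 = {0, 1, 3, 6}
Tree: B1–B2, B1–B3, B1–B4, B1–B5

Vertex coverage: the bags together contain {0, 1, 2, 3, 4, 5, 6, 7}, the full vertex set. Edge coverage: each edge of G has both endpoints in at least one bag. Running intersection: for every vertex, the bags containing it form a connected subtree. All three properties hold, so this is a valid tree decomposition of width max|bag| − 1 = 3, and hence tw(G) ≤ 3.

Yes; width 3.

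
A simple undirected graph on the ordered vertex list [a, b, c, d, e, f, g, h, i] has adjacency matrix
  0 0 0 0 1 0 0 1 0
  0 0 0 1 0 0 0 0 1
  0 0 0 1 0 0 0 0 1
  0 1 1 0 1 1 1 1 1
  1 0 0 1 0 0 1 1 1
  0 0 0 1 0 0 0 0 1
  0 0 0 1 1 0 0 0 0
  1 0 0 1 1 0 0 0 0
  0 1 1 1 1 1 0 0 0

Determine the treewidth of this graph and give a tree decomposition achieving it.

The largest bag has 3 vertices, giving width 2; this decomposition certifies tw(G) ≤ 2. Conversely, {d, e, g} is a clique of size 3, and the vertices of any clique must share a bag in every tree decomposition; so some bag has ≥ 3 vertices and tw(G) ≥ 2. Therefore the treewidth is 2.

Treewidth 2.
One optimal decomposition is:
Bags: B1 = {d, e, h}  B2 = {d, e, i}  B3 = {b, d, i}  B4 = {d, e, g}  B5 = {c, d, i}  B6 = {d, f, i}  B7 = {a, e, h}
Tree: B1–B2, B2–B3, B1–B4, B3–B5, B3–B6, B1–B7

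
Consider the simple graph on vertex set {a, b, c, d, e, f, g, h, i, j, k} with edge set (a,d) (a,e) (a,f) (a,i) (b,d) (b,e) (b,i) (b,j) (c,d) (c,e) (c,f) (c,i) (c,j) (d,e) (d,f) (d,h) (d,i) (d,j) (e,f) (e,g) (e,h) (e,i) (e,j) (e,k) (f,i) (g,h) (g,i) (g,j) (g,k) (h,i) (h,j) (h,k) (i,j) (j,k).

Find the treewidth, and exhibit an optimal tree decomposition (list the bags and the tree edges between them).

Every bag has size at most 5, so the width is 5 − 1 = 4 and tw(G) ≤ 4. For the lower bound, the 5 vertices {e, g, h, j, k} are pairwise adjacent, and any tree decomposition puts a clique entirely inside one bag — forcing width ≥ 4. Hence tw(G) = 4 exactly.

Treewidth 4.
One such decomposition:
Bags: B1 = {c, d, e, i, j}  B2 = {d, e, h, i, j}  B3 = {e, g, h, i, j}  B4 = {c, d, e, f, i}  B5 = {b, d, e, i, j}  B6 = {e, g, h, j, k}  B7 = {a, d, e, f, i}
Tree: B1–B2, B2–B3, B1–B4, B1–B5, B3–B6, B4–B7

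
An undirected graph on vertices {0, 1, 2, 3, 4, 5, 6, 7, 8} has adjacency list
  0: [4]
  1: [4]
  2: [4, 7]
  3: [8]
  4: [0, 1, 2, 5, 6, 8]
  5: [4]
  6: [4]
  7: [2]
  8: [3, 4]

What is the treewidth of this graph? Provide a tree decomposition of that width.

Treewidth 1.
One optimal decomposition is:
Bags: B1 = {1, 4}  B2 = {4, 8}  B3 = {2, 4}  B4 = {3, 8}  B5 = {2, 7}  B6 = {4, 5}  B7 = {0, 4}  B8 = {4, 6}
Tree: B1–B2, B2–B3, B2–B4, B3–B5, B2–B6, B3–B7, B3–B8

The largest bag has 2 vertices, giving width 1; this decomposition certifies tw(G) ≤ 1. Since G has at least one edge (e.g. 4–1), it is not an edgeless graph, so tw(G) ≥ 1. The upper and lower bounds meet at 1, so that is the treewidth.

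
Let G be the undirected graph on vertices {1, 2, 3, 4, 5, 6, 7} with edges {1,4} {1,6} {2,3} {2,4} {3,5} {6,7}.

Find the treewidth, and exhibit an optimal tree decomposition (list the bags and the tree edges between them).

Each bag holds 2 vertices, so the decomposition has width 1, which upper-bounds the treewidth. Since G has at least one edge (e.g. 5–3), it is not an edgeless graph, so tw(G) ≥ 1. The upper and lower bounds meet at 1, so that is the treewidth.

Treewidth 1.
Bags: B1 = {3, 5}  B2 = {2, 3}  B3 = {2, 4}  B4 = {1, 4}  B5 = {1, 6}  B6 = {6, 7}
Tree: B1–B2, B2–B3, B3–B4, B4–B5, B5–B6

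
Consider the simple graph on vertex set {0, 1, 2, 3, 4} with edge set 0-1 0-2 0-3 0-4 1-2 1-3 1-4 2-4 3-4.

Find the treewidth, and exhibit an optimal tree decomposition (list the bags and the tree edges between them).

Each bag holds 4 vertices, so the decomposition has width 3, which upper-bounds the treewidth. On the other hand G contains the 4-clique {0, 1, 2, 4}. A clique must lie in a single bag of any decomposition, so no decomposition can have width below 3. The upper and lower bounds meet at 3, so that is the treewidth.

Treewidth 3.
Bags: B1 = {0, 1, 2, 4}  B2 = {0, 1, 3, 4}
Tree: B1–B2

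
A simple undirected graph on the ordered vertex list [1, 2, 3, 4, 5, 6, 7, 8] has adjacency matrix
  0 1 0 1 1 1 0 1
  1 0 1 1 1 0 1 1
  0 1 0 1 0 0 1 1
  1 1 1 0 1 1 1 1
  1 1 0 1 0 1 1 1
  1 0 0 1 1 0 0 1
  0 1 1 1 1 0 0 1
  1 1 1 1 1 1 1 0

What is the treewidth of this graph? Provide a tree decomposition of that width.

Treewidth 4.
One optimal decomposition is:
Bags: B1 = {2, 4, 5, 7, 8}  B2 = {1, 2, 4, 5, 8}  B3 = {2, 3, 4, 7, 8}  B4 = {1, 4, 5, 6, 8}
Tree: B1–B2, B1–B3, B2–B4

Every bag has size at most 5, so the width is 5 − 1 = 4 and tw(G) ≤ 4. Conversely, {2, 3, 4, 7, 8} is a clique of size 5, and the vertices of any clique must share a bag in every tree decomposition; so some bag has ≥ 5 vertices and tw(G) ≥ 4. The upper and lower bounds meet at 4, so that is the treewidth.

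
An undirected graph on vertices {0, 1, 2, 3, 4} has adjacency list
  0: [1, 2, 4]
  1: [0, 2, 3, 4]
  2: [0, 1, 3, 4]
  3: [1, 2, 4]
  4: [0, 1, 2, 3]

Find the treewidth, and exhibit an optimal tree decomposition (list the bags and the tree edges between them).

Each bag holds 4 vertices, so the decomposition has width 3, which upper-bounds the treewidth. Conversely, {0, 1, 2, 4} is a clique of size 4, and the vertices of any clique must share a bag in every tree decomposition; so some bag has ≥ 4 vertices and tw(G) ≥ 3. Combining the bounds, tw(G) = 3.

Treewidth 3.
One such decomposition:
Bags: B1 = {1, 2, 3, 4}  B2 = {0, 1, 2, 4}
Tree: B1–B2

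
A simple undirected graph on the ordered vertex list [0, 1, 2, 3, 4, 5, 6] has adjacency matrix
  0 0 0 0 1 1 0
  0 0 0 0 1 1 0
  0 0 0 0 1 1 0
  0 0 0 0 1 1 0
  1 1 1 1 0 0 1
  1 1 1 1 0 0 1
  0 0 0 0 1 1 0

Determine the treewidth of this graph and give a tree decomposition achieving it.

Treewidth 2.
One optimal decomposition is:
Bags: B1 = {4, 5, 6}  B2 = {3, 4, 5}  B3 = {1, 4, 5}  B4 = {0, 4, 5}  B5 = {2, 4, 5}
Tree: B1–B2, B2–B3, B3–B4, B4–B5

Each bag holds 3 vertices, so the decomposition has width 2, which upper-bounds the treewidth. For the lower bound, G contains the cycle 4–6–5–3–4, so G is not a forest; only forests have treewidth ≤ 1, hence tw(G) ≥ 2. Hence tw(G) = 2 exactly.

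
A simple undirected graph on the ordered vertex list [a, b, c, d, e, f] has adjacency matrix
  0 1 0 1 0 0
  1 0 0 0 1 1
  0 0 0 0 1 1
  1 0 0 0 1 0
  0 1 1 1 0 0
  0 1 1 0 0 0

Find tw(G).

A width-2 tree decomposition is:
Bags: B1 = {b, c, f}  B2 = {b, c, e}  B3 = {a, b, e}  B4 = {a, d, e}
Tree: B1–B2, B2–B3, B3–B4
Every bag has size at most 3, so the width is 3 − 1 = 2 and tw(G) ≤ 2. The edges f–c–e–b–f form a cycle, so G is not a tree and its treewidth is at least 2. The upper and lower bounds meet at 2, so that is the treewidth.

2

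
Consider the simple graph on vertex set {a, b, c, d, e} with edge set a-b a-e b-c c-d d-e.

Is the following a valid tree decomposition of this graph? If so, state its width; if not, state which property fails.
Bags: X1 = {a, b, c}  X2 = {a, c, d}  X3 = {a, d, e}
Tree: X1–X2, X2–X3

Yes; width 2.

Vertex coverage: the bags together contain {a, b, c, d, e}, the full vertex set. Edge coverage: each edge of G has both endpoints in at least one bag. Running intersection: for every vertex, the bags containing it form a connected subtree. All three properties hold, so this is a valid tree decomposition of width max|bag| − 1 = 2, and hence tw(G) ≤ 2.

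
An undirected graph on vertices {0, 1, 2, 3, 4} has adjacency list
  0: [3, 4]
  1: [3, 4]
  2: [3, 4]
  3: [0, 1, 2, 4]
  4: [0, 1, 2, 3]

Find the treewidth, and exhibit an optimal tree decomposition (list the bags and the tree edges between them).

The largest bag has 3 vertices, giving width 2; this decomposition certifies tw(G) ≤ 2. Conversely, {0, 3, 4} is a clique of size 3, and the vertices of any clique must share a bag in every tree decomposition; so some bag has ≥ 3 vertices and tw(G) ≥ 2. Therefore the treewidth is 2.

Treewidth 2.
One optimal decomposition is:
Bags: B1 = {0, 3, 4}  B2 = {2, 3, 4}  B3 = {1, 3, 4}
Tree: B1–B2, B1–B3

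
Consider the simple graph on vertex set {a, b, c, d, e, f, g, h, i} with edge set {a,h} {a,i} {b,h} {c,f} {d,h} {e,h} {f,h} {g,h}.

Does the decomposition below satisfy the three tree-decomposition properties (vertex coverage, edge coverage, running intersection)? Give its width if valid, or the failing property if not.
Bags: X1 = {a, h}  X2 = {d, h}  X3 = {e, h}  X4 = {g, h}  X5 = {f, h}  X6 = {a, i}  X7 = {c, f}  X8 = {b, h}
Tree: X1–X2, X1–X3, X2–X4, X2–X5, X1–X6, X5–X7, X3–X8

Every vertex of G appears in some bag (union = {a, b, c, d, e, f, g, h, i}); every edge is covered by a bag; and for each vertex v the set of bags containing v is connected in the bag tree. The decomposition is therefore valid. The largest bag has 2 vertices, so the width is 1.

Yes; width 1.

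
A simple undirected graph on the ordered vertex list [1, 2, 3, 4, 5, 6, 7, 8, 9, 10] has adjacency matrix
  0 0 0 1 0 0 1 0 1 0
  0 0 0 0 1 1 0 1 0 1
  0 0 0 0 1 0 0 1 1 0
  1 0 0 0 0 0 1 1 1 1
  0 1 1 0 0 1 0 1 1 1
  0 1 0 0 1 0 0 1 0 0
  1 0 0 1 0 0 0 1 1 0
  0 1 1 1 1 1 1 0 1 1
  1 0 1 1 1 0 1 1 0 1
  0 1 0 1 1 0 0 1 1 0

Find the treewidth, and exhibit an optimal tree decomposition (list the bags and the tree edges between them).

Treewidth 3.
Bags: B1 = {5, 8, 9, 10}  B2 = {3, 5, 8, 9}  B3 = {2, 5, 8, 10}  B4 = {4, 8, 9, 10}  B5 = {4, 7, 8, 9}  B6 = {1, 4, 7, 9}  B7 = {2, 5, 6, 8}
Tree: B1–B2, B1–B3, B1–B4, B4–B5, B5–B6, B3–B7

Each bag holds 4 vertices, so the decomposition has width 3, which upper-bounds the treewidth. Conversely, {4, 8, 9, 10} is a clique of size 4, and the vertices of any clique must share a bag in every tree decomposition; so some bag has ≥ 4 vertices and tw(G) ≥ 3. Combining the bounds, tw(G) = 3.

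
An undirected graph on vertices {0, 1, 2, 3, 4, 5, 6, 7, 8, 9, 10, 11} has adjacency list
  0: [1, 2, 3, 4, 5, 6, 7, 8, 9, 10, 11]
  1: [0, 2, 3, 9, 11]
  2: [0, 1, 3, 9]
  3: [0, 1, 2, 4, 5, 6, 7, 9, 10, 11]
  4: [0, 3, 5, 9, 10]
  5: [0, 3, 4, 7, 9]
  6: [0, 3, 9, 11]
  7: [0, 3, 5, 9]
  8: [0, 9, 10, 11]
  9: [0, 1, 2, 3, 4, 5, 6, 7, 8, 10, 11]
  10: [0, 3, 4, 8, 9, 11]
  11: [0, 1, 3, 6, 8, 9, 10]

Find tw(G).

4

A width-4 tree decomposition is:
Bags: B1 = {0, 3, 4, 9, 10}  B2 = {0, 3, 9, 10, 11}  B3 = {0, 8, 9, 10, 11}  B4 = {0, 3, 6, 9, 11}  B5 = {0, 1, 3, 9, 11}  B6 = {0, 3, 4, 5, 9}  B7 = {0, 1, 2, 3, 9}  B8 = {0, 3, 5, 7, 9}
Tree: B1–B2, B2–B3, B2–B4, B4–B5, B1–B6, B5–B7, B6–B8
The largest bag has 5 vertices, giving width 4; this decomposition certifies tw(G) ≤ 4. On the other hand G contains the 5-clique {0, 8, 9, 10, 11}. A clique must lie in a single bag of any decomposition, so no decomposition can have width below 4. Combining the bounds, tw(G) = 4.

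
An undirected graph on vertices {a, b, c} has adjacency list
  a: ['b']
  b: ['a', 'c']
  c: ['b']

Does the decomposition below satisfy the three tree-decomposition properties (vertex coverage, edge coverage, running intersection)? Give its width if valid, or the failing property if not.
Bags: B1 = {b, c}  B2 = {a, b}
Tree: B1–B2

Checking the three conditions: (i) the bags cover all of {a, b, c}; (ii) for each edge, some bag contains both endpoints; (iii) the bags containing any fixed vertex form a subtree. All hold, so the decomposition is valid with width 2 − 1 = 1.

Yes; width 1.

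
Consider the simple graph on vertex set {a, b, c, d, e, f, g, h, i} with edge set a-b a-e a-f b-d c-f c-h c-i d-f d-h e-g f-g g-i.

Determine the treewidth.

A width-3 tree decomposition is:
Bags: B1 = {c, g, h, i}  B2 = {c, f, g, h}  B3 = {d, f, g, h}  B4 = {d, e, f, g}  B5 = {a, d, e, f}  B6 = {a, b, d, e}
Tree: B1–B2, B2–B3, B3–B4, B4–B5, B5–B6
Each bag holds 4 vertices, so the decomposition has width 3, which upper-bounds the treewidth. For the lower bound: the 4 vertex sets {c,h,i}, {g}, {f}, {a,b,d,e} are disjoint, each induces a connected subgraph, and every pair is joined by at least one edge of G. Contracting each set to a single vertex therefore yields K_{4} as a minor, and since treewidth is minor-monotone, tw(G) ≥ tw(K_{4}) = 3. The upper and lower bounds meet at 3, so that is the treewidth.

3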